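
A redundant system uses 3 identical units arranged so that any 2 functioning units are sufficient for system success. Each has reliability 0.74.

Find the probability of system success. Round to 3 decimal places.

R = Σ_{i=2}^{3} C(3,i) p^i (1−p)^{3−i} with p = 0.74
C(3,2)·0.74^2·0.26^1 = 0.42713
C(3,3)·0.74^3·0.26^0 = 0.40522
Sum = 0.832

0.832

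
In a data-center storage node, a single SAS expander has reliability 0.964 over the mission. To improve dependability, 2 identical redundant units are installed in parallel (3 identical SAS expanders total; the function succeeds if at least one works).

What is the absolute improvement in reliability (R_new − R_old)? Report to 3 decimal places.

R_before = 0.964
R_after = 1 − (1 − 0.964)^3 = 1.000
ΔR = 1.000 − 0.964 = 0.036

0.036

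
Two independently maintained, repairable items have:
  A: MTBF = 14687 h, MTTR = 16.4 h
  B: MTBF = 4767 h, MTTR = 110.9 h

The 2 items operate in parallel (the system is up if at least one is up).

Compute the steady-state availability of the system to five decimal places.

0.99997

A(A) = MTBF/(MTBF+MTTR) = 14687/(14687+16.4) = 0.998885
A(B) = MTBF/(MTBF+MTTR) = 4767/(4767+110.9) = 0.977265
Parallel availability: 1 − (1 − 0.998885)(1 − 0.977265) = 0.99997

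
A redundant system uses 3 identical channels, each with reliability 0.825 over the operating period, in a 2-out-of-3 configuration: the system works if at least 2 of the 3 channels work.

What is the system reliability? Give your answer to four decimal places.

R = Σ_{i=2}^{3} C(3,i) p^i (1−p)^{3−i} with p = 0.825
C(3,2)·0.825^2·0.175^1 = 0.357328
C(3,3)·0.825^3·0.175^0 = 0.561516
Sum = 0.9188

0.9188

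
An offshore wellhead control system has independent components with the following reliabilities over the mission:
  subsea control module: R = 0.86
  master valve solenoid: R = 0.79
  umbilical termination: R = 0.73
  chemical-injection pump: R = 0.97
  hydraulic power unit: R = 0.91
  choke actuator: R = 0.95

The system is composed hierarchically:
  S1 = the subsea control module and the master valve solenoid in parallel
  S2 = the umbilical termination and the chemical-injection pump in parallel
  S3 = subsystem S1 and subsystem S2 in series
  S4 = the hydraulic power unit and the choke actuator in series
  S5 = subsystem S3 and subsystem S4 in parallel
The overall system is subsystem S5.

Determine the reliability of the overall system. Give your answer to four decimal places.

0.9950

Parallel (subsea control module and master valve solenoid): 1 − (1 − 0.860000)(1 − 0.790000) = 0.970600
Parallel (umbilical termination and chemical-injection pump): 1 − (1 − 0.730000)(1 − 0.970000) = 0.991900
Series ([0.970600] and [0.991900]): 0.970600 × 0.991900 = 0.962738
Series (hydraulic power unit and choke actuator): 0.910000 × 0.950000 = 0.864500
Parallel ([0.962738] and [0.864500]): 1 − (1 − 0.962738)(1 − 0.864500) = 0.9950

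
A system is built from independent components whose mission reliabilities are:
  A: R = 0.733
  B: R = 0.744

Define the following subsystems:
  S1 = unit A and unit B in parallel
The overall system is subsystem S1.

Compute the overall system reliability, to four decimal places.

Parallel (A and B): 1 − (1 − 0.733000)(1 − 0.744000) = 0.9316

0.9316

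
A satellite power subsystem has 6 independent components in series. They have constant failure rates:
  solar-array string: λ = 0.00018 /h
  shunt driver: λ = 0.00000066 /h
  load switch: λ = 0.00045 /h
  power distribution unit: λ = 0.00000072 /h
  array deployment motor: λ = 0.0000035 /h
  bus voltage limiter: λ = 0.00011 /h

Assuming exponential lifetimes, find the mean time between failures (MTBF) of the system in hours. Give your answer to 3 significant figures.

Series of exponential components: λ_sys = Σ λ_i
λ_sys = 0.00018 + 0.00000066 + 0.00045 + 0.00000072 + 0.0000035 + 0.00011 = 7.4488e-04 /h
MTBF = 1 / λ_sys = 1340 h

1340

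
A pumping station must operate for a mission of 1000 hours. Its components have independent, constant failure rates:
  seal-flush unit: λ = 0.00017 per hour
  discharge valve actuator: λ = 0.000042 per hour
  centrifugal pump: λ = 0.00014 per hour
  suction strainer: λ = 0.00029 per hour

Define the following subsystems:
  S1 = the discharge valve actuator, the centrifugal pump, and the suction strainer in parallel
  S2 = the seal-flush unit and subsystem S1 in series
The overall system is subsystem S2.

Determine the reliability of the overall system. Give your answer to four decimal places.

0.8425

R(seal-flush unit) = exp(−0.00017 × 1000) = 0.843665
R(discharge valve actuator) = exp(−0.000042 × 1000) = 0.958870
R(centrifugal pump) = exp(−0.00014 × 1000) = 0.869358
R(suction strainer) = exp(−0.00029 × 1000) = 0.748264
Parallel (discharge valve actuator, centrifugal pump, and suction strainer): 1 − (1 − 0.958870)(1 − 0.869358)(1 − 0.748264) = 0.998647
Series (seal-flush unit and [0.998647]): 0.843665 × 0.998647 = 0.8425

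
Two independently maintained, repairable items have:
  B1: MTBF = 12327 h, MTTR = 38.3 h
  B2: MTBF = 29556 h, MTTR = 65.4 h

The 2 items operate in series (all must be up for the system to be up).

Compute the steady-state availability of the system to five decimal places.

A(B1) = MTBF/(MTBF+MTTR) = 12327/(12327+38.3) = 0.996903
A(B2) = MTBF/(MTBF+MTTR) = 29556/(29556+65.4) = 0.997792
Series availability: 0.996903 × 0.997792 = 0.99470

0.99470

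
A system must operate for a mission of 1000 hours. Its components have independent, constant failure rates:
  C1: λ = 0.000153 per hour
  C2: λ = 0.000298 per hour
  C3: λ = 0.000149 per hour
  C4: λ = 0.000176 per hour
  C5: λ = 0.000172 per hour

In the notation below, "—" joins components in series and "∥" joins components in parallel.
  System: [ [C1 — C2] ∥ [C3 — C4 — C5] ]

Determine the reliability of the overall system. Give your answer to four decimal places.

R(C1) = exp(−0.000153 × 1000) = 0.858130
R(C2) = exp(−0.000298 × 1000) = 0.742301
R(C3) = exp(−0.000149 × 1000) = 0.861569
R(C4) = exp(−0.000176 × 1000) = 0.838618
R(C5) = exp(−0.000172 × 1000) = 0.841979
Series (C1 and C2): 0.858130 × 0.742301 = 0.636991
Series (C3, C4, and C5): 0.861569 × 0.838618 × 0.841979 = 0.608353
Parallel ([0.636991] and [0.608353]): 1 − (1 − 0.636991)(1 − 0.608353) = 0.8578

0.8578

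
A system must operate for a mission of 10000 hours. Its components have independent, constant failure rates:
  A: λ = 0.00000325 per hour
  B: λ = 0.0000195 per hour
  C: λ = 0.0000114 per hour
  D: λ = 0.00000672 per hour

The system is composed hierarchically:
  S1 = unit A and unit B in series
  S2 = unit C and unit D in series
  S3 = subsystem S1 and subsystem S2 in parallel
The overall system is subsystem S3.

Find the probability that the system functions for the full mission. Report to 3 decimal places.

R(A) = exp(−0.00000325 × 10000) = 0.96802
R(B) = exp(−0.0000195 × 10000) = 0.82283
R(C) = exp(−0.0000114 × 10000) = 0.89226
R(D) = exp(−0.00000672 × 10000) = 0.93501
Series (A and B): 0.96802 × 0.82283 = 0.79652
Series (C and D): 0.89226 × 0.93501 = 0.83427
Parallel ([0.79652] and [0.83427]): 1 − (1 − 0.79652)(1 − 0.83427) = 0.966

0.966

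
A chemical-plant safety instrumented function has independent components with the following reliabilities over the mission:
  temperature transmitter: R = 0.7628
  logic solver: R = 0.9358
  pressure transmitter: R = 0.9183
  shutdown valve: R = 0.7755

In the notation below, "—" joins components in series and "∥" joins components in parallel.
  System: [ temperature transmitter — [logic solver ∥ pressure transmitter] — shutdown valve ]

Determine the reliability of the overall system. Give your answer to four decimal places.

0.5884

Parallel (logic solver and pressure transmitter): 1 − (1 − 0.935800)(1 − 0.918300) = 0.994755
Series (temperature transmitter, [0.994755], and shutdown valve): 0.762800 × 0.994755 × 0.775500 = 0.5884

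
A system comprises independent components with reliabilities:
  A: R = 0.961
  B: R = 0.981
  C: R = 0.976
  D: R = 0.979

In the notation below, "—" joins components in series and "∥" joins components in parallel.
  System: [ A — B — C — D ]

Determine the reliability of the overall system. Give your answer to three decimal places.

0.901

Series (A, B, C, and D): 0.96100 × 0.98100 × 0.97600 × 0.97900 = 0.901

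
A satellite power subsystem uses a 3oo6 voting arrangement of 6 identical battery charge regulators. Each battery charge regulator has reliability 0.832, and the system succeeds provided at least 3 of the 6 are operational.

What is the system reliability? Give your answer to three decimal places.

0.991

R = Σ_{i=3}^{6} C(6,i) p^i (1−p)^{6−i} with p = 0.832
C(6,3)·0.832^3·0.168^3 = 0.05462
C(6,4)·0.832^4·0.168^2 = 0.20286
C(6,5)·0.832^5·0.168^1 = 0.40186
C(6,6)·0.832^6·0.168^0 = 0.33170
Sum = 0.991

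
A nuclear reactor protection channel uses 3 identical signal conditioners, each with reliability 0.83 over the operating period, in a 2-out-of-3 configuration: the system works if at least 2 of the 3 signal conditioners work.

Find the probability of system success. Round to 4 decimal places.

0.9231

R = Σ_{i=2}^{3} C(3,i) p^i (1−p)^{3−i} with p = 0.83
C(3,2)·0.83^2·0.17^1 = 0.351339
C(3,3)·0.83^3·0.17^0 = 0.571787
Sum = 0.9231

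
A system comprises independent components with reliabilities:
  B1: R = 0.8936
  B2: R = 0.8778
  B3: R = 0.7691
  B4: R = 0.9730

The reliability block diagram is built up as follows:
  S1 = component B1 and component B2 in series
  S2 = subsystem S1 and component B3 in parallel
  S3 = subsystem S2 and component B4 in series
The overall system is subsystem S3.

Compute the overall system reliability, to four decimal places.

0.9246

Series (B1 and B2): 0.893600 × 0.877800 = 0.784402
Parallel ([0.784402] and B3): 1 − (1 − 0.784402)(1 − 0.769100) = 0.950218
Series ([0.950218] and B4): 0.950218 × 0.973000 = 0.9246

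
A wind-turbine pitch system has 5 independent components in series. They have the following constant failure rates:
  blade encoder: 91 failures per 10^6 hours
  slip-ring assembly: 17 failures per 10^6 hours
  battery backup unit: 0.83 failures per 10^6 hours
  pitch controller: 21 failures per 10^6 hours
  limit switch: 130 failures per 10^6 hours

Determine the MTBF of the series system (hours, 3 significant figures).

Series of exponential components: λ_sys = Σ λ_i
λ_sys = 0.000091 + 0.000017 + 0.00000083 + 0.000021 + 0.00013 = 2.5983e-04 /h
MTBF = 1 / λ_sys = 3850 h

3850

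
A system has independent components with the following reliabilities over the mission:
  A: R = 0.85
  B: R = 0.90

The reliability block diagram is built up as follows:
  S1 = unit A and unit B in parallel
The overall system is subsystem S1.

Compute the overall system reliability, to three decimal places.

Parallel (A and B): 1 − (1 − 0.85000)(1 − 0.90000) = 0.985

0.985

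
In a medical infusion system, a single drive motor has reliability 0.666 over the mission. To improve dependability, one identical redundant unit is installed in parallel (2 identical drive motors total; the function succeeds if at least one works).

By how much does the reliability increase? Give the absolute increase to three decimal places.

0.222

R_before = 0.666
R_after = 1 − (1 − 0.666)^2 = 0.888
ΔR = 0.888 − 0.666 = 0.222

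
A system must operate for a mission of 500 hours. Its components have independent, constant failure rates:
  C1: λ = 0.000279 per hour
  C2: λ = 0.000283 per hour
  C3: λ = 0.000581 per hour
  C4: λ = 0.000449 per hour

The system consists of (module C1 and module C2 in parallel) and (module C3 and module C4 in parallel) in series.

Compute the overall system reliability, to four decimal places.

0.9330

R(C1) = exp(−0.000279 × 500) = 0.869793
R(C2) = exp(−0.000283 × 500) = 0.868055
R(C3) = exp(−0.000581 × 500) = 0.747890
R(C4) = exp(−0.000449 × 500) = 0.798916
Parallel (C1 and C2): 1 − (1 − 0.869793)(1 − 0.868055) = 0.982820
Parallel (C3 and C4): 1 − (1 − 0.747890)(1 − 0.798916) = 0.949305
Series ([0.982820] and [0.949305]): 0.982820 × 0.949305 = 0.9330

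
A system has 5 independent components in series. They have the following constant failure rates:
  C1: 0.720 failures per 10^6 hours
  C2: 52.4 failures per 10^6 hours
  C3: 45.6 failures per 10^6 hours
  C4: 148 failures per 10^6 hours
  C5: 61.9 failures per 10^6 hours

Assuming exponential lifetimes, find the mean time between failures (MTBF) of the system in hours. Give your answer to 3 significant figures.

3240

Series of exponential components: λ_sys = Σ λ_i
λ_sys = 0.000000720 + 0.0000524 + 0.0000456 + 0.000148 + 0.0000619 = 3.0862e-04 /h
MTBF = 1 / λ_sys = 3240 h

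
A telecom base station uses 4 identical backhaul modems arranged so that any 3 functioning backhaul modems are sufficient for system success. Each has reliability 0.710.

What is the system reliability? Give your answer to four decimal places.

0.6693

R = Σ_{i=3}^{4} C(4,i) p^i (1−p)^{4−i} with p = 0.710
C(4,3)·0.710^3·0.290^1 = 0.415177
C(4,4)·0.710^4·0.290^0 = 0.254117
Sum = 0.6693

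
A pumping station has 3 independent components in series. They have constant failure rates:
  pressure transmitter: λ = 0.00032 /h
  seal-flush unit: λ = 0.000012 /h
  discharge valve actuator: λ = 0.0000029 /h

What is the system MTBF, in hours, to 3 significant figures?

Series of exponential components: λ_sys = Σ λ_i
λ_sys = 0.00032 + 0.000012 + 0.0000029 = 3.3490e-04 /h
MTBF = 1 / λ_sys = 2990 h

2990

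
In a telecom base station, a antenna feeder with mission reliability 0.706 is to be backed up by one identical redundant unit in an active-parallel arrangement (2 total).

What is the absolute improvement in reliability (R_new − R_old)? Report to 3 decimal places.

R_before = 0.706
R_after = 1 − (1 − 0.706)^2 = 0.914
ΔR = 0.914 − 0.706 = 0.208

0.208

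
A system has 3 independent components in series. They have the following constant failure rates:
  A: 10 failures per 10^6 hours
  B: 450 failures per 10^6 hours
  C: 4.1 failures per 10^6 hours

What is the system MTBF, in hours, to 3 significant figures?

2150

Series of exponential components: λ_sys = Σ λ_i
λ_sys = 0.000010 + 0.00045 + 0.0000041 = 4.6410e-04 /h
MTBF = 1 / λ_sys = 2150 h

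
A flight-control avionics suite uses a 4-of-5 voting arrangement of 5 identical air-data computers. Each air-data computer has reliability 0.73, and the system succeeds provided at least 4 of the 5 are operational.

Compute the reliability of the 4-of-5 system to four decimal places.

0.5907

R = Σ_{i=4}^{5} C(5,i) p^i (1−p)^{5−i} with p = 0.73
C(5,4)·0.73^4·0.27^1 = 0.383376
C(5,5)·0.73^5·0.27^0 = 0.207307
Sum = 0.5907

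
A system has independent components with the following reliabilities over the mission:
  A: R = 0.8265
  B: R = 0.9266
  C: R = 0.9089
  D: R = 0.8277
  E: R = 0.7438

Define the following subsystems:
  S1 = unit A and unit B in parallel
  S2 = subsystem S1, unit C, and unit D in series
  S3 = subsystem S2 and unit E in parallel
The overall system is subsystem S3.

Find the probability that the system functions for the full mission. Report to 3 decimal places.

Parallel (A and B): 1 − (1 − 0.82650)(1 − 0.92660) = 0.98727
Series ([0.98727], C, and D): 0.98727 × 0.90890 × 0.82770 = 0.74272
Parallel ([0.74272] and E): 1 − (1 − 0.74272)(1 − 0.74380) = 0.934

0.934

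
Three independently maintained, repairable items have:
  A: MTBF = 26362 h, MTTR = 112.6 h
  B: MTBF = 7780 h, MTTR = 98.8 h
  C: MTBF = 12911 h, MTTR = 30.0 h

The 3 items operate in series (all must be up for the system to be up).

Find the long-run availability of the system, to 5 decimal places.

0.98098

A(A) = MTBF/(MTBF+MTTR) = 26362/(26362+112.6) = 0.995747
A(B) = MTBF/(MTBF+MTTR) = 7780/(7780+98.8) = 0.987460
A(C) = MTBF/(MTBF+MTTR) = 12911/(12911+30.0) = 0.997682
Series availability: 0.995747 × 0.987460 × 0.997682 = 0.98098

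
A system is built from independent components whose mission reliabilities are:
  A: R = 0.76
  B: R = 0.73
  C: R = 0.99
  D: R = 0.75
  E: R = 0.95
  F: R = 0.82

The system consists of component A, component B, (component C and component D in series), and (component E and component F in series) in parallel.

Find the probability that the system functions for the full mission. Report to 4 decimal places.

0.9963

Series (C and D): 0.990000 × 0.750000 = 0.742500
Series (E and F): 0.950000 × 0.820000 = 0.779000
Parallel (A, B, [0.742500], and [0.779000]): 1 − (1 − 0.760000)(1 − 0.730000)(1 − 0.742500)(1 − 0.779000) = 0.9963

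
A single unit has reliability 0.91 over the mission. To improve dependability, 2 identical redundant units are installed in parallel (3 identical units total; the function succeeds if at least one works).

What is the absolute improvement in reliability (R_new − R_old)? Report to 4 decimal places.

R_before = 0.91
R_after = 1 − (1 − 0.91)^3 = 0.9993
ΔR = 0.9993 − 0.91 = 0.0893

0.0893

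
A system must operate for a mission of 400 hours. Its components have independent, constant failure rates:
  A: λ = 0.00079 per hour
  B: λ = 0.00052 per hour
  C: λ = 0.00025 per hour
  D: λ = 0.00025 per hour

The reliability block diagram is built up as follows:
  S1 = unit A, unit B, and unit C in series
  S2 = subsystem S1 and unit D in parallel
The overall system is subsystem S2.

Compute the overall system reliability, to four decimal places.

0.9558

R(A) = exp(−0.00079 × 400) = 0.729059
R(B) = exp(−0.00052 × 400) = 0.812207
R(C) = exp(−0.00025 × 400) = 0.904837
R(D) = exp(−0.00025 × 400) = 0.904837
Series (A, B, and C): 0.729059 × 0.812207 × 0.904837 = 0.535796
Parallel ([0.535796] and D): 1 − (1 − 0.535796)(1 − 0.904837) = 0.9558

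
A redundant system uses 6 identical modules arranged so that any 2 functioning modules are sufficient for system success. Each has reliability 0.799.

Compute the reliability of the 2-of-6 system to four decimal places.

R = Σ_{i=2}^{6} C(6,i) p^i (1−p)^{6−i} with p = 0.799
C(6,2)·0.799^2·0.201^4 = 0.015630
C(6,3)·0.799^3·0.201^3 = 0.082844
C(6,4)·0.799^4·0.201^2 = 0.246985
C(6,5)·0.799^5·0.201^1 = 0.392718
C(6,6)·0.799^6·0.201^0 = 0.260184
Sum = 0.9984

0.9984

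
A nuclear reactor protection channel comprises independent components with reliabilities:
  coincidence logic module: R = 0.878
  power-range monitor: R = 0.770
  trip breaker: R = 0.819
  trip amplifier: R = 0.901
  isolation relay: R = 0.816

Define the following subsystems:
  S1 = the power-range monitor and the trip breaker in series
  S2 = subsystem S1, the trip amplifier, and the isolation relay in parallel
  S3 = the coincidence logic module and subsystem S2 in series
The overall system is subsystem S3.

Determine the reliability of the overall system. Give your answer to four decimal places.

0.8721

Series (power-range monitor and trip breaker): 0.770000 × 0.819000 = 0.630630
Parallel ([0.630630], trip amplifier, and isolation relay): 1 − (1 − 0.630630)(1 − 0.901000)(1 − 0.816000) = 0.993272
Series (coincidence logic module and [0.993272]): 0.878000 × 0.993272 = 0.8721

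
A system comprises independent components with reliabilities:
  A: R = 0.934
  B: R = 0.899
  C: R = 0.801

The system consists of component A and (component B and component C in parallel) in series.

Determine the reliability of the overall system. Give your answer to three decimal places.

Parallel (B and C): 1 − (1 − 0.89900)(1 − 0.80100) = 0.97990
Series (A and [0.97990]): 0.93400 × 0.97990 = 0.915

0.915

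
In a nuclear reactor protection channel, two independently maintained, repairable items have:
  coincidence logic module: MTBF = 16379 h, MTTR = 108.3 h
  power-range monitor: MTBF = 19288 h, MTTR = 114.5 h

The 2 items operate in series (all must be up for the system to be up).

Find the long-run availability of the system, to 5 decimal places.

A(coincidence logic module) = MTBF/(MTBF+MTTR) = 16379/(16379+108.3) = 0.993431
A(power-range monitor) = MTBF/(MTBF+MTTR) = 19288/(19288+114.5) = 0.994099
Series availability: 0.993431 × 0.994099 = 0.98757

0.98757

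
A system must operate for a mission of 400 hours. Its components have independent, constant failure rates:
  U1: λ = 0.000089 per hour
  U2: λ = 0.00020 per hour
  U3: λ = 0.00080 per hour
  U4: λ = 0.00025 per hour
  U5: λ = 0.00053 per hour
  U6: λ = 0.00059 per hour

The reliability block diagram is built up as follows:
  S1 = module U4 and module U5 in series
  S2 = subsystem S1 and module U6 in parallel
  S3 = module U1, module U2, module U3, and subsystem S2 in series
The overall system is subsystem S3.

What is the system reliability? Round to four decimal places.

R(U1) = exp(−0.000089 × 400) = 0.965026
R(U2) = exp(−0.00020 × 400) = 0.923116
R(U3) = exp(−0.00080 × 400) = 0.726149
R(U4) = exp(−0.00025 × 400) = 0.904837
R(U5) = exp(−0.00053 × 400) = 0.808965
R(U6) = exp(−0.00059 × 400) = 0.789781
Series (U4 and U5): 0.904837 × 0.808965 = 0.731981
Parallel ([0.731981] and U6): 1 − (1 − 0.731981)(1 − 0.789781) = 0.943657
Series (U1, U2, U3, and [0.943657]): 0.965026 × 0.923116 × 0.726149 × 0.943657 = 0.6104

0.6104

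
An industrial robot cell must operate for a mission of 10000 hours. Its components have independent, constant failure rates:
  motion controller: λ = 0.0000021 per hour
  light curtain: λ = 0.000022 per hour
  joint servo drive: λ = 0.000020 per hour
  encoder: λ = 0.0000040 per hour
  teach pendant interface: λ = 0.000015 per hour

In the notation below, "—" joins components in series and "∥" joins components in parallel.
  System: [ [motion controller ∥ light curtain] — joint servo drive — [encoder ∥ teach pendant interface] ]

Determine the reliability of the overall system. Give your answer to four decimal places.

0.8109

R(motion controller) = exp(−0.0000021 × 10000) = 0.979219
R(light curtain) = exp(−0.000022 × 10000) = 0.802519
R(joint servo drive) = exp(−0.000020 × 10000) = 0.818731
R(encoder) = exp(−0.0000040 × 10000) = 0.960789
R(teach pendant interface) = exp(−0.000015 × 10000) = 0.860708
Parallel (motion controller and light curtain): 1 − (1 − 0.979219)(1 − 0.802519) = 0.995896
Parallel (encoder and teach pendant interface): 1 − (1 − 0.960789)(1 − 0.860708) = 0.994538
Series ([0.995896], joint servo drive, and [0.994538]): 0.995896 × 0.818731 × 0.994538 = 0.8109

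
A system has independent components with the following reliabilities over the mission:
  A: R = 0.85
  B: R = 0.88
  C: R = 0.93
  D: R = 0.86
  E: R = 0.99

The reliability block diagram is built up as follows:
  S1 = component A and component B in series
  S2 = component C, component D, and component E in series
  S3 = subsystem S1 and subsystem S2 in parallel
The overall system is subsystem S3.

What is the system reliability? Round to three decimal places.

Series (A and B): 0.85000 × 0.88000 = 0.74800
Series (C, D, and E): 0.93000 × 0.86000 × 0.99000 = 0.79180
Parallel ([0.74800] and [0.79180]): 1 − (1 − 0.74800)(1 − 0.79180) = 0.948

0.948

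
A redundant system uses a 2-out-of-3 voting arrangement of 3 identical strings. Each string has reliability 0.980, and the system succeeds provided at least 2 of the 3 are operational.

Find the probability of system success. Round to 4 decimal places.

R = Σ_{i=2}^{3} C(3,i) p^i (1−p)^{3−i} with p = 0.980
C(3,2)·0.980^2·0.020^1 = 0.057624
C(3,3)·0.980^3·0.020^0 = 0.941192
Sum = 0.9988

0.9988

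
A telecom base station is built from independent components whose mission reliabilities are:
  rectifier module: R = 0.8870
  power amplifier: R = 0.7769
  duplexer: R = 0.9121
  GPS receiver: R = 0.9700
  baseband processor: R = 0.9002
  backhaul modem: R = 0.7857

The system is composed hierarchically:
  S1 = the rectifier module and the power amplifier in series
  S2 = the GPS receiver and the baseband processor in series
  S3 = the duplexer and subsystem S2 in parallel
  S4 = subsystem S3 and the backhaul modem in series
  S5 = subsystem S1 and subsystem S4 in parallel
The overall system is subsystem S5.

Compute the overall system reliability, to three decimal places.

0.931

Series (rectifier module and power amplifier): 0.88700 × 0.77690 = 0.68911
Series (GPS receiver and baseband processor): 0.97000 × 0.90020 = 0.87319
Parallel (duplexer and [0.87319]): 1 − (1 − 0.91210)(1 − 0.87319) = 0.98885
Series ([0.98885] and backhaul modem): 0.98885 × 0.78570 = 0.77694
Parallel ([0.68911] and [0.77694]): 1 − (1 − 0.68911)(1 − 0.77694) = 0.931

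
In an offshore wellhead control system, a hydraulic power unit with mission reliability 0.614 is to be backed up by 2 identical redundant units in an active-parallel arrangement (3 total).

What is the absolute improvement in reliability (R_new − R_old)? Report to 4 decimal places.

0.3285

R_before = 0.614
R_after = 1 − (1 − 0.614)^3 = 0.9425
ΔR = 0.9425 − 0.614 = 0.3285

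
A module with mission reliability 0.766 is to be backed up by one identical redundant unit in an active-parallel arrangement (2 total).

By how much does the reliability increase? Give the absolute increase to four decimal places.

R_before = 0.766
R_after = 1 − (1 − 0.766)^2 = 0.9452
ΔR = 0.9452 − 0.766 = 0.1792

0.1792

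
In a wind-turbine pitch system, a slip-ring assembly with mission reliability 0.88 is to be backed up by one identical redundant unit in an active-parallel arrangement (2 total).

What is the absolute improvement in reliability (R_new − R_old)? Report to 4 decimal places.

R_before = 0.88
R_after = 1 − (1 − 0.88)^2 = 0.9856
ΔR = 0.9856 − 0.88 = 0.1056

0.1056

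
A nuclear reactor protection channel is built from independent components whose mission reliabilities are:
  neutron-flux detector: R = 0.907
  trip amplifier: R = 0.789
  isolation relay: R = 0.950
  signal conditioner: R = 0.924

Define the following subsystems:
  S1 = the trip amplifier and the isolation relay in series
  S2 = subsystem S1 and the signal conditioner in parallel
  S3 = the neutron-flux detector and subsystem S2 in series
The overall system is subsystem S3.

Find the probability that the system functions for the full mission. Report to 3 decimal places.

Series (trip amplifier and isolation relay): 0.78900 × 0.95000 = 0.74955
Parallel ([0.74955] and signal conditioner): 1 − (1 − 0.74955)(1 − 0.92400) = 0.98097
Series (neutron-flux detector and [0.98097]): 0.90700 × 0.98097 = 0.890

0.890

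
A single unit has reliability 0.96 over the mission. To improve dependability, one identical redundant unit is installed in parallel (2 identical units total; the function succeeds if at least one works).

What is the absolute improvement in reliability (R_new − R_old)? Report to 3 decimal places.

0.038

R_before = 0.96
R_after = 1 − (1 − 0.96)^2 = 0.998
ΔR = 0.998 − 0.96 = 0.038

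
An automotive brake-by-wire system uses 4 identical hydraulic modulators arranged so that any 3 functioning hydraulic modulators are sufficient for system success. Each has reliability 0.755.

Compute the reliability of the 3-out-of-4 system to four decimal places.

R = Σ_{i=3}^{4} C(4,i) p^i (1−p)^{4−i} with p = 0.755
C(4,3)·0.755^3·0.245^1 = 0.421761
C(4,4)·0.755^4·0.245^0 = 0.324929
Sum = 0.7467

0.7467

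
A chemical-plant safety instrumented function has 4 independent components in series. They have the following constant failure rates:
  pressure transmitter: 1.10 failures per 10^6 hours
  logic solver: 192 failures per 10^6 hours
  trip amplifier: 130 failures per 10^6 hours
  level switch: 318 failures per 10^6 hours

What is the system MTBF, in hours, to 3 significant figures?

Series of exponential components: λ_sys = Σ λ_i
λ_sys = 0.00000110 + 0.000192 + 0.000130 + 0.000318 = 6.4110e-04 /h
MTBF = 1 / λ_sys = 1560 h

1560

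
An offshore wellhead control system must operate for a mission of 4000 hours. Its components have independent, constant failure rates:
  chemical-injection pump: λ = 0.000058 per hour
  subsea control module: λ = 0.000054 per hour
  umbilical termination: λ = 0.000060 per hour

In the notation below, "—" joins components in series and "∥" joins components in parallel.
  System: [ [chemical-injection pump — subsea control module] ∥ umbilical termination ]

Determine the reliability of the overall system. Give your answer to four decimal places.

R(chemical-injection pump) = exp(−0.000058 × 4000) = 0.792946
R(subsea control module) = exp(−0.000054 × 4000) = 0.805735
R(umbilical termination) = exp(−0.000060 × 4000) = 0.786628
Series (chemical-injection pump and subsea control module): 0.792946 × 0.805735 = 0.638904
Parallel ([0.638904] and umbilical termination): 1 − (1 − 0.638904)(1 − 0.786628) = 0.9230

0.9230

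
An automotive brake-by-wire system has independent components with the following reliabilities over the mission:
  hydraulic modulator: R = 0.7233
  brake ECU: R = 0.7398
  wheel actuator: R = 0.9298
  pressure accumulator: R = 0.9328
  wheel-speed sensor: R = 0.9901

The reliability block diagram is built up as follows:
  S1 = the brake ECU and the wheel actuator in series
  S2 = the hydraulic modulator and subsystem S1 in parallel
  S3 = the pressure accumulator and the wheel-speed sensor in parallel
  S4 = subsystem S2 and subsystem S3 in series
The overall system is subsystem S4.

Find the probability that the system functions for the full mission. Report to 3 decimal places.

0.913

Series (brake ECU and wheel actuator): 0.73980 × 0.92980 = 0.68787
Parallel (hydraulic modulator and [0.68787]): 1 − (1 − 0.72330)(1 − 0.68787) = 0.91363
Parallel (pressure accumulator and wheel-speed sensor): 1 − (1 − 0.93280)(1 − 0.99010) = 0.99933
Series ([0.91363] and [0.99933]): 0.91363 × 0.99933 = 0.913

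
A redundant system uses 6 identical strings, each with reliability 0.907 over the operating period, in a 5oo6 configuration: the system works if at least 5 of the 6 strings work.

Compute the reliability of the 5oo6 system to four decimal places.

0.8992

R = Σ_{i=5}^{6} C(6,i) p^i (1−p)^{6−i} with p = 0.907
C(6,5)·0.907^5·0.093^1 = 0.342508
C(6,6)·0.907^6·0.093^0 = 0.556729
Sum = 0.8992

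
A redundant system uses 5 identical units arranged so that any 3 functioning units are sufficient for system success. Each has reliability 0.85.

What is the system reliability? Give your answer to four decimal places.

R = Σ_{i=3}^{5} C(5,i) p^i (1−p)^{5−i} with p = 0.85
C(5,3)·0.85^3·0.15^2 = 0.138178
C(5,4)·0.85^4·0.15^1 = 0.391505
C(5,5)·0.85^5·0.15^0 = 0.443705
Sum = 0.9734

0.9734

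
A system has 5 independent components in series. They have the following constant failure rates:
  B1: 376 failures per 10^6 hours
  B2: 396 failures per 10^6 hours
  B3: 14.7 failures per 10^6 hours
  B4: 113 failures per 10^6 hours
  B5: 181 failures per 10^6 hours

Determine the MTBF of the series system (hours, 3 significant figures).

925

Series of exponential components: λ_sys = Σ λ_i
λ_sys = 0.000376 + 0.000396 + 0.0000147 + 0.000113 + 0.000181 = 1.0807e-03 /h
MTBF = 1 / λ_sys = 925 h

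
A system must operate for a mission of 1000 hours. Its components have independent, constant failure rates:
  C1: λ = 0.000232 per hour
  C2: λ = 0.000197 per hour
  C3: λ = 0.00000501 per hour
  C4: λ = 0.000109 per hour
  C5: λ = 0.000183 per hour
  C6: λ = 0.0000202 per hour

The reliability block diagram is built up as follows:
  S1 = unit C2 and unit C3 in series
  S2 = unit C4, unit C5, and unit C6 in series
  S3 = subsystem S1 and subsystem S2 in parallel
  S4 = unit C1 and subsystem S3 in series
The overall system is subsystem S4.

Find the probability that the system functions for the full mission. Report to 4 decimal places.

R(C1) = exp(−0.000232 × 1000) = 0.792946
R(C2) = exp(−0.000197 × 1000) = 0.821191
R(C3) = exp(−0.00000501 × 1000) = 0.995003
R(C4) = exp(−0.000109 × 1000) = 0.896730
R(C5) = exp(−0.000183 × 1000) = 0.832768
R(C6) = exp(−0.0000202 × 1000) = 0.980003
Series (C2 and C3): 0.821191 × 0.995003 = 0.817088
Series (C4, C5, and C6): 0.896730 × 0.832768 × 0.980003 = 0.731835
Parallel ([0.817088] and [0.731835]): 1 − (1 − 0.817088)(1 − 0.731835) = 0.950949
Series (C1 and [0.950949]): 0.792946 × 0.950949 = 0.7541

0.7541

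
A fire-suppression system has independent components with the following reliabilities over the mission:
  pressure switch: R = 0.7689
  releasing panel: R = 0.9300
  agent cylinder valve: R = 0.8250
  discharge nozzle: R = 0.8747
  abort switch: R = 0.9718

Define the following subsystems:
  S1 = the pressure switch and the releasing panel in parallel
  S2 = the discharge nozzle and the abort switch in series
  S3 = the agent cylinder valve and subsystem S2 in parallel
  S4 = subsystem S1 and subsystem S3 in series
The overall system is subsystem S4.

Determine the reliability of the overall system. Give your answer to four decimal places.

Parallel (pressure switch and releasing panel): 1 − (1 − 0.768900)(1 − 0.930000) = 0.983823
Series (discharge nozzle and abort switch): 0.874700 × 0.971800 = 0.850033
Parallel (agent cylinder valve and [0.850033]): 1 − (1 − 0.825000)(1 − 0.850033) = 0.973756
Series ([0.983823] and [0.973756]): 0.983823 × 0.973756 = 0.9580

0.9580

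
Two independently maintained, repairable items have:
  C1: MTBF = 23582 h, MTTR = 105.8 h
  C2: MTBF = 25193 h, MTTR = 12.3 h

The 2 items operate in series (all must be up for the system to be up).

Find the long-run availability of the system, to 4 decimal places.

0.9950

A(C1) = MTBF/(MTBF+MTTR) = 23582/(23582+105.8) = 0.995534
A(C2) = MTBF/(MTBF+MTTR) = 25193/(25193+12.3) = 0.999512
Series availability: 0.995534 × 0.999512 = 0.9950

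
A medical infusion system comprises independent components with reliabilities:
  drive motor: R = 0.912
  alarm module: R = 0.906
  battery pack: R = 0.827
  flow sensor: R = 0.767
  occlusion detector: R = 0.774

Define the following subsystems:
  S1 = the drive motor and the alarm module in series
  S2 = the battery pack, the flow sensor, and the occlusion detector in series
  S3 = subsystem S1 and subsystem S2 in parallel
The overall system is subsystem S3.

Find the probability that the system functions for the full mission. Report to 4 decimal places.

0.9116

Series (drive motor and alarm module): 0.912000 × 0.906000 = 0.826272
Series (battery pack, flow sensor, and occlusion detector): 0.827000 × 0.767000 × 0.774000 = 0.490955
Parallel ([0.826272] and [0.490955]): 1 − (1 − 0.826272)(1 − 0.490955) = 0.9116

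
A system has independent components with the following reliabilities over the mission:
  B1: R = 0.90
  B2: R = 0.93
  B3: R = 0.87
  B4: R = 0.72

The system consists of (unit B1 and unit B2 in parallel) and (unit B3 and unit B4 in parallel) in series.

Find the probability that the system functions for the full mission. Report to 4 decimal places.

Parallel (B1 and B2): 1 − (1 − 0.900000)(1 − 0.930000) = 0.993000
Parallel (B3 and B4): 1 − (1 − 0.870000)(1 − 0.720000) = 0.963600
Series ([0.993000] and [0.963600]): 0.993000 × 0.963600 = 0.9569

0.9569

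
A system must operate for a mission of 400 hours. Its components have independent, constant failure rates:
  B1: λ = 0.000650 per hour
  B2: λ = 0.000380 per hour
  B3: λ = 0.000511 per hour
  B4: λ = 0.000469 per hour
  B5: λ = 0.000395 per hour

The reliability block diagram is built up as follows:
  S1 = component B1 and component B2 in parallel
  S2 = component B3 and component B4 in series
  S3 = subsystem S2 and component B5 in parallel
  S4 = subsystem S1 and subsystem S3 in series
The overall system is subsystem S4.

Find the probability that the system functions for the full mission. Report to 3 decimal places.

R(B1) = exp(−0.000650 × 400) = 0.77105
R(B2) = exp(−0.000380 × 400) = 0.85899
R(B3) = exp(−0.000511 × 400) = 0.81514
R(B4) = exp(−0.000469 × 400) = 0.82895
R(B5) = exp(−0.000395 × 400) = 0.85385
Parallel (B1 and B2): 1 − (1 − 0.77105)(1 − 0.85899) = 0.96772
Series (B3 and B4): 0.81514 × 0.82895 = 0.67571
Parallel ([0.67571] and B5): 1 − (1 − 0.67571)(1 − 0.85385) = 0.95261
Series ([0.96772] and [0.95261]): 0.96772 × 0.95261 = 0.922

0.922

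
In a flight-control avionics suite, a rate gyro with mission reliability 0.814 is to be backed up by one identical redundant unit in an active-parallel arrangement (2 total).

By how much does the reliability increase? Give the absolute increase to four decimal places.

0.1514

R_before = 0.814
R_after = 1 − (1 − 0.814)^2 = 0.9654
ΔR = 0.9654 − 0.814 = 0.1514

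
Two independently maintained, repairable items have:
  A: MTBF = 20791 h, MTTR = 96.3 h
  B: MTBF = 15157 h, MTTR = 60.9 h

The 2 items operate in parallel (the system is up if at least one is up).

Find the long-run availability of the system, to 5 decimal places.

0.99998

A(A) = MTBF/(MTBF+MTTR) = 20791/(20791+96.3) = 0.995390
A(B) = MTBF/(MTBF+MTTR) = 15157/(15157+60.9) = 0.995998
Parallel availability: 1 − (1 − 0.995390)(1 − 0.995998) = 0.99998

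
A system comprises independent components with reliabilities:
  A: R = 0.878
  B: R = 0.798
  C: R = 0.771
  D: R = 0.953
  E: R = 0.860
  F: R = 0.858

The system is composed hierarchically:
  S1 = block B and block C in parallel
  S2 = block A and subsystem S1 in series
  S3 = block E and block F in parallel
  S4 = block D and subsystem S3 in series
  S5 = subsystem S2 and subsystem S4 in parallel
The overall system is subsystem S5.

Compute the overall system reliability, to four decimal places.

0.9893

Parallel (B and C): 1 − (1 − 0.798000)(1 − 0.771000) = 0.953742
Series (A and [0.953742]): 0.878000 × 0.953742 = 0.837385
Parallel (E and F): 1 − (1 − 0.860000)(1 − 0.858000) = 0.980120
Series (D and [0.980120]): 0.953000 × 0.980120 = 0.934054
Parallel ([0.837385] and [0.934054]): 1 − (1 − 0.837385)(1 − 0.934054) = 0.9893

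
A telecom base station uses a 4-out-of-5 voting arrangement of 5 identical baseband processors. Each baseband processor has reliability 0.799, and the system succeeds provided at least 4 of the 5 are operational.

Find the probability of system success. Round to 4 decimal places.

0.7352

R = Σ_{i=4}^{5} C(5,i) p^i (1−p)^{5−i} with p = 0.799
C(5,4)·0.799^4·0.201^1 = 0.409594
C(5,5)·0.799^5·0.201^0 = 0.325637
Sum = 0.7352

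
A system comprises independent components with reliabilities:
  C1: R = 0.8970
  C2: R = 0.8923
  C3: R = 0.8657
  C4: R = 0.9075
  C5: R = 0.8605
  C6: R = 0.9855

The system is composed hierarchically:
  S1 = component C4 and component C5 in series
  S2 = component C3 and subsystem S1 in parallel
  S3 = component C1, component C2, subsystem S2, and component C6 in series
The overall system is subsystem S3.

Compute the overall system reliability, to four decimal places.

0.7656

Series (C4 and C5): 0.907500 × 0.860500 = 0.780904
Parallel (C3 and [0.780904]): 1 − (1 − 0.865700)(1 − 0.780904) = 0.970575
Series (C1, C2, [0.970575], and C6): 0.897000 × 0.892300 × 0.970575 × 0.985500 = 0.7656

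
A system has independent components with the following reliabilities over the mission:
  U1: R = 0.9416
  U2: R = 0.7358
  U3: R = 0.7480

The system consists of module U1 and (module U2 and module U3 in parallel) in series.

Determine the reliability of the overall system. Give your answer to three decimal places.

0.879

Parallel (U2 and U3): 1 − (1 − 0.73580)(1 − 0.74800) = 0.93342
Series (U1 and [0.93342]): 0.94160 × 0.93342 = 0.879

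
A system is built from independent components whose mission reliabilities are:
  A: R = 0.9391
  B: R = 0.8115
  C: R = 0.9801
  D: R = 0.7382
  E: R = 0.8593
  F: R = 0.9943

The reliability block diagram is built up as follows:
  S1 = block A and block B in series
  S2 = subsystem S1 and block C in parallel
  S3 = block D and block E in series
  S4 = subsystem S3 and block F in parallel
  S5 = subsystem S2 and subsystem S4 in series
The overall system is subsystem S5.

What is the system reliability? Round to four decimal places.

Series (A and B): 0.939100 × 0.811500 = 0.762080
Parallel ([0.762080] and C): 1 − (1 − 0.762080)(1 − 0.980100) = 0.995265
Series (D and E): 0.738200 × 0.859300 = 0.634335
Parallel ([0.634335] and F): 1 − (1 − 0.634335)(1 − 0.994300) = 0.997916
Series ([0.995265] and [0.997916]): 0.995265 × 0.997916 = 0.9932

0.9932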